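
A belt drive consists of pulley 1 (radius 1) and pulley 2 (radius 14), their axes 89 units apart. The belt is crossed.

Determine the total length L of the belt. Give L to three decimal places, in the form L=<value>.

crossed belt: β = asin((r1+r2)/C) = asin(15/89) = 9.7029°
wrap1 = wrap2 = π + 2β = 199.4058°
tangent length = C·cosβ = 87.7268
L = (r1+r2)·wrap + 2·C·cosβ = 15·3.4803 + 2·87.7268 = 227.6580

L=227.658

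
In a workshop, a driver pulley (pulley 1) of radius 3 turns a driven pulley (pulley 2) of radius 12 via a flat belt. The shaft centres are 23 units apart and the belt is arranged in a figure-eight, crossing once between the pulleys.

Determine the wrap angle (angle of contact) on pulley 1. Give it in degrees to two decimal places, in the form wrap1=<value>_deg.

crossed belt: β = asin((r1+r2)/C) = asin(15/23) = 40.7057°
wrap1 = wrap2 = π + 2β = 261.4114°

wrap1=261.41_deg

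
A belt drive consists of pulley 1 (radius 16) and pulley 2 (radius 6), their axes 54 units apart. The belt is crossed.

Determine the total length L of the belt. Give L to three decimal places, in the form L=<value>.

L=186.209

crossed belt: β = asin((r1+r2)/C) = asin(22/54) = 24.0421°
wrap1 = wrap2 = π + 2β = 228.0842°
tangent length = C·cosβ = 49.3153
L = (r1+r2)·wrap + 2·C·cosβ = 22·3.9808 + 2·49.3153 = 186.2087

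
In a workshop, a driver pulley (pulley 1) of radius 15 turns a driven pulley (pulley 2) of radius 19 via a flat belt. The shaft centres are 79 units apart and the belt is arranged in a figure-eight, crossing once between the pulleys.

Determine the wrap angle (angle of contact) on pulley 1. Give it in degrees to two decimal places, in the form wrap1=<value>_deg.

wrap1=230.98_deg

crossed belt: β = asin((r1+r2)/C) = asin(34/79) = 25.4917°
wrap1 = wrap2 = π + 2β = 230.9833°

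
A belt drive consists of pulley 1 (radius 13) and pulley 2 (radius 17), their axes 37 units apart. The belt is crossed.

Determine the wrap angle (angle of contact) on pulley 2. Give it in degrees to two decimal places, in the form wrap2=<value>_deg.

crossed belt: β = asin((r1+r2)/C) = asin(30/37) = 54.1752°
wrap1 = wrap2 = π + 2β = 288.3505°

wrap2=288.35_deg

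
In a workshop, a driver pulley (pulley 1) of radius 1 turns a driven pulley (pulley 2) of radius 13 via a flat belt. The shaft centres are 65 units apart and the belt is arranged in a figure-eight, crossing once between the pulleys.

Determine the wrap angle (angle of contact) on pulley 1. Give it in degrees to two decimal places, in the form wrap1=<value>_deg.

crossed belt: β = asin((r1+r2)/C) = asin(14/65) = 12.4381°
wrap1 = wrap2 = π + 2β = 204.8762°

wrap1=204.88_deg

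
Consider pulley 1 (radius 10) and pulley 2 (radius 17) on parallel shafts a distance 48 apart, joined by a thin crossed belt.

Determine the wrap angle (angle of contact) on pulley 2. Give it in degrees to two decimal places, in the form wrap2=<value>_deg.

wrap2=248.46_deg

crossed belt: β = asin((r1+r2)/C) = asin(27/48) = 34.2289°
wrap1 = wrap2 = π + 2β = 248.4577°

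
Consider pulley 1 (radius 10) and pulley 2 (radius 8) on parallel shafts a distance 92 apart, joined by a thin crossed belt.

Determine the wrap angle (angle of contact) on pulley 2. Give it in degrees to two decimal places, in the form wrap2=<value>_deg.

crossed belt: β = asin((r1+r2)/C) = asin(18/92) = 11.2828°
wrap1 = wrap2 = π + 2β = 202.5656°

wrap2=202.57_deg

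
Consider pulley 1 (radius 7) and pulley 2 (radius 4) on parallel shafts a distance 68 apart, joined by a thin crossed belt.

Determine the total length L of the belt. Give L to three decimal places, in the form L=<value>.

crossed belt: β = asin((r1+r2)/C) = asin(11/68) = 9.3093°
wrap1 = wrap2 = π + 2β = 198.6187°
tangent length = C·cosβ = 67.1044
L = (r1+r2)·wrap + 2·C·cosβ = 11·3.4665 + 2·67.1044 = 172.3408

L=172.341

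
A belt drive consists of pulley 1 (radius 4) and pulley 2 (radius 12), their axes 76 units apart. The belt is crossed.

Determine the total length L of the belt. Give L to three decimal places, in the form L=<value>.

crossed belt: β = asin((r1+r2)/C) = asin(16/76) = 12.1532°
wrap1 = wrap2 = π + 2β = 204.3064°
tangent length = C·cosβ = 74.2967
L = (r1+r2)·wrap + 2·C·cosβ = 16·3.5658 + 2·74.2967 = 205.6465

L=205.647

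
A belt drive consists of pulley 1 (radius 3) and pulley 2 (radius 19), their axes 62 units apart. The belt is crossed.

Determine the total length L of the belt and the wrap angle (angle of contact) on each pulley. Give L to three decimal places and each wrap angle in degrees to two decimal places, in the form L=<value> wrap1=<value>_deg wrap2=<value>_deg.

L=201.007 wrap1=221.57_deg wrap2=221.57_deg

crossed belt: β = asin((r1+r2)/C) = asin(22/62) = 20.7836°
wrap1 = wrap2 = π + 2β = 221.5671°
tangent length = C·cosβ = 57.9655
L = (r1+r2)·wrap + 2·C·cosβ = 22·3.8671 + 2·57.9655 = 201.0067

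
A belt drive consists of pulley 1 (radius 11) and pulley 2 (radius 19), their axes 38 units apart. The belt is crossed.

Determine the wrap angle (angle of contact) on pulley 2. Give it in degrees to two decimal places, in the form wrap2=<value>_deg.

wrap2=284.27_deg

crossed belt: β = asin((r1+r2)/C) = asin(30/38) = 52.1364°
wrap1 = wrap2 = π + 2β = 284.2727°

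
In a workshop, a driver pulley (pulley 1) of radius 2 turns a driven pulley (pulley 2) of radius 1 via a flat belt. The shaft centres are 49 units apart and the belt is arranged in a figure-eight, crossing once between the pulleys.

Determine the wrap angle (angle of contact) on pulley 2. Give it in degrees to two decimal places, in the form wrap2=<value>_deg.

crossed belt: β = asin((r1+r2)/C) = asin(3/49) = 3.5101°
wrap1 = wrap2 = π + 2β = 187.0202°

wrap2=187.02_deg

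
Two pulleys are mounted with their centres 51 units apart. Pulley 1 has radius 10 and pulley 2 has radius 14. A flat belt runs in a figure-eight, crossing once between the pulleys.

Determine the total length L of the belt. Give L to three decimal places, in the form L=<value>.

L=188.916

crossed belt: β = asin((r1+r2)/C) = asin(24/51) = 28.0725°
wrap1 = wrap2 = π + 2β = 236.1450°
tangent length = C·cosβ = 45.0000
L = (r1+r2)·wrap + 2·C·cosβ = 24·4.1215 + 2·45.0000 = 188.9162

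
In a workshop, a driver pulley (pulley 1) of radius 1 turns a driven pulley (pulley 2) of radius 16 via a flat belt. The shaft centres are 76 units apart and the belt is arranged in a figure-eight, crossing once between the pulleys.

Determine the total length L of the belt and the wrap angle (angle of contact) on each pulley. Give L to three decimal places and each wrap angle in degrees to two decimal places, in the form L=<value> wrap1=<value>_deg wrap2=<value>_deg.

crossed belt: β = asin((r1+r2)/C) = asin(17/76) = 12.9255°
wrap1 = wrap2 = π + 2β = 205.8510°
tangent length = C·cosβ = 74.0743
L = (r1+r2)·wrap + 2·C·cosβ = 17·3.5928 + 2·74.0743 = 209.2258

L=209.226 wrap1=205.85_deg wrap2=205.85_deg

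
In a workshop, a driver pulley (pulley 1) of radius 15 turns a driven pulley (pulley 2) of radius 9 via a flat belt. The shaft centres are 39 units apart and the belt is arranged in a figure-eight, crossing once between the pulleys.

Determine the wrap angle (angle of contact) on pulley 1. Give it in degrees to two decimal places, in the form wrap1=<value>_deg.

wrap1=255.96_deg

crossed belt: β = asin((r1+r2)/C) = asin(24/39) = 37.9799°
wrap1 = wrap2 = π + 2β = 255.9597°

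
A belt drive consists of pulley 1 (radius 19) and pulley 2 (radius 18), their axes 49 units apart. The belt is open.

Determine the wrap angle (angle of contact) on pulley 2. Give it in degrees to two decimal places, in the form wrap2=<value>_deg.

open belt: β = asin((r2−r1)/C) = asin(-1/49) = -1.1694°
wrap1 = π − 2β = 182.3388°
wrap2 = π + 2β = 177.6612°

wrap2=177.66_deg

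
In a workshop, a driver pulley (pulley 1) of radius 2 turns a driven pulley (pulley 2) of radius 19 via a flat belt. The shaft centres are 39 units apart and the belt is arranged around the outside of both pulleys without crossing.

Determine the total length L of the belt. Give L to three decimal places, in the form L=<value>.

L=151.508

open belt: β = asin((r2−r1)/C) = asin(17/39) = 25.8424°
wrap1 = π − 2β = 128.3152°
wrap2 = π + 2β = 231.6848°
tangent length = C·cosβ = 35.0999
L = r1·wrap1 + r2·wrap2 + 2·C·cosβ = 2·2.2395 + 19·4.0437 + 2·35.0999 = 151.5084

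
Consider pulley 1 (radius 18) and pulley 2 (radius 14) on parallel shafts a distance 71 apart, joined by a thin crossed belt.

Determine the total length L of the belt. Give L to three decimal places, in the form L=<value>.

L=257.214

crossed belt: β = asin((r1+r2)/C) = asin(32/71) = 26.7889°
wrap1 = wrap2 = π + 2β = 233.5778°
tangent length = C·cosβ = 63.3798
L = (r1+r2)·wrap + 2·C·cosβ = 32·4.0767 + 2·63.3798 = 257.2140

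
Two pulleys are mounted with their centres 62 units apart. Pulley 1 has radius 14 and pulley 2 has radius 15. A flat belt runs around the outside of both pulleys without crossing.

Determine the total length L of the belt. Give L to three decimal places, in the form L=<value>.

L=215.122

open belt: β = asin((r2−r1)/C) = asin(1/62) = 0.9242°
wrap1 = π − 2β = 178.1517°
wrap2 = π + 2β = 181.8483°
tangent length = C·cosβ = 61.9919
L = r1·wrap1 + r2·wrap2 + 2·C·cosβ = 14·3.1093 + 15·3.1739 + 2·61.9919 = 215.1223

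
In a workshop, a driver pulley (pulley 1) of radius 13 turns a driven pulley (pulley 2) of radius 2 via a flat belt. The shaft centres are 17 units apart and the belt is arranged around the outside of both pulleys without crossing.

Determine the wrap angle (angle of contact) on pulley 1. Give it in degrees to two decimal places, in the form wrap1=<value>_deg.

wrap1=260.64_deg

open belt: β = asin((r2−r1)/C) = asin(-11/17) = -40.3202°
wrap1 = π − 2β = 260.6404°
wrap2 = π + 2β = 99.3596°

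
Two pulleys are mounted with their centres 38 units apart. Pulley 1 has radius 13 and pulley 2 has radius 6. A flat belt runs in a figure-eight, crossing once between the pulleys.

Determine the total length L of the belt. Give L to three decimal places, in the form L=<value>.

L=145.405

crossed belt: β = asin((r1+r2)/C) = asin(19/38) = 30.0000°
wrap1 = wrap2 = π + 2β = 240.0000°
tangent length = C·cosβ = 32.9090
L = (r1+r2)·wrap + 2·C·cosβ = 19·4.1888 + 2·32.9090 = 145.4049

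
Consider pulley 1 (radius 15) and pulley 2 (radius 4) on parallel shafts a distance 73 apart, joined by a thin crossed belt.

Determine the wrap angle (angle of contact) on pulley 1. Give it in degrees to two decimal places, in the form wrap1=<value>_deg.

crossed belt: β = asin((r1+r2)/C) = asin(19/73) = 15.0863°
wrap1 = wrap2 = π + 2β = 210.1726°

wrap1=210.17_deg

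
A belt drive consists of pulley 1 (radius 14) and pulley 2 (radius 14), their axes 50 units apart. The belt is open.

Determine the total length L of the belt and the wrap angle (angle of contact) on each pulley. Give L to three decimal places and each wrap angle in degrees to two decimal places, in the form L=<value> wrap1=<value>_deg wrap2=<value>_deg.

open belt: β = asin((r2−r1)/C) = asin(0/50) = 0.0000°
wrap1 = π − 2β = 180.0000°
wrap2 = π + 2β = 180.0000°
tangent length = C·cosβ = 50.0000
L = r1·wrap1 + r2·wrap2 + 2·C·cosβ = 14·3.1416 + 14·3.1416 + 2·50.0000 = 187.9646

L=187.965 wrap1=180.00_deg wrap2=180.00_deg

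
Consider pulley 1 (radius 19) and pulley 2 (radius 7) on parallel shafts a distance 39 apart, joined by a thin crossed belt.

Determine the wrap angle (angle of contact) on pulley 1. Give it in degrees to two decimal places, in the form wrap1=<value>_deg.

wrap1=263.62_deg

crossed belt: β = asin((r1+r2)/C) = asin(26/39) = 41.8103°
wrap1 = wrap2 = π + 2β = 263.6206°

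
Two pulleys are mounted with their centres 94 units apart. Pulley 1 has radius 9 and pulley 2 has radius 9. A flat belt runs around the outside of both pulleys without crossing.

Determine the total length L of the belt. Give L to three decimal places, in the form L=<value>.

L=244.549

open belt: β = asin((r2−r1)/C) = asin(0/94) = 0.0000°
wrap1 = π − 2β = 180.0000°
wrap2 = π + 2β = 180.0000°
tangent length = C·cosβ = 94.0000
L = r1·wrap1 + r2·wrap2 + 2·C·cosβ = 9·3.1416 + 9·3.1416 + 2·94.0000 = 244.5487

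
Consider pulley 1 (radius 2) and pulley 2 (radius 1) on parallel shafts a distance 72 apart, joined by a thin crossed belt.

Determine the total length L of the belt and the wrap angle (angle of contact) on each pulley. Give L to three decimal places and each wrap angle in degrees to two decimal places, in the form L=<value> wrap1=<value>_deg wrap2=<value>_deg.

L=153.550 wrap1=184.78_deg wrap2=184.78_deg

crossed belt: β = asin((r1+r2)/C) = asin(3/72) = 2.3880°
wrap1 = wrap2 = π + 2β = 184.7760°
tangent length = C·cosβ = 71.9375
L = (r1+r2)·wrap + 2·C·cosβ = 3·3.2250 + 2·71.9375 = 153.5498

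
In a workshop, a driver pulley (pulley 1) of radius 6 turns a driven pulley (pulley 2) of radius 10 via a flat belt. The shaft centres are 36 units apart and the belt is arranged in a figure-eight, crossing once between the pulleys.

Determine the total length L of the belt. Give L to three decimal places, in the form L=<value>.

crossed belt: β = asin((r1+r2)/C) = asin(16/36) = 26.3878°
wrap1 = wrap2 = π + 2β = 232.7756°
tangent length = C·cosβ = 32.2490
L = (r1+r2)·wrap + 2·C·cosβ = 16·4.0627 + 2·32.2490 = 129.5013

L=129.501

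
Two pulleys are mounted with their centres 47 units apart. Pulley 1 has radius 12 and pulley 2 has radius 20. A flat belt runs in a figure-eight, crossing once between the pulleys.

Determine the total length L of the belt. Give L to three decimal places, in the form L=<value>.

crossed belt: β = asin((r1+r2)/C) = asin(32/47) = 42.9102°
wrap1 = wrap2 = π + 2β = 265.8204°
tangent length = C·cosβ = 34.4238
L = (r1+r2)·wrap + 2·C·cosβ = 32·4.6394 + 2·34.4238 = 217.3098

L=217.310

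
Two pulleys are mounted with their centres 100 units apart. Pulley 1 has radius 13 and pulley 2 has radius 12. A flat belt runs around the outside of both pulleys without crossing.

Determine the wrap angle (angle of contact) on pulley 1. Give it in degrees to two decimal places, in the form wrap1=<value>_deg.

wrap1=181.15_deg

open belt: β = asin((r2−r1)/C) = asin(-1/100) = -0.5730°
wrap1 = π − 2β = 181.1459°
wrap2 = π + 2β = 178.8541°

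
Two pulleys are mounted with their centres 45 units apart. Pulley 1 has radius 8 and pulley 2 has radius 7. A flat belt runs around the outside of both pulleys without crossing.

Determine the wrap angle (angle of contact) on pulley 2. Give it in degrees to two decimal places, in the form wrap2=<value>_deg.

wrap2=177.45_deg

open belt: β = asin((r2−r1)/C) = asin(-1/45) = -1.2733°
wrap1 = π − 2β = 182.5467°
wrap2 = π + 2β = 177.4533°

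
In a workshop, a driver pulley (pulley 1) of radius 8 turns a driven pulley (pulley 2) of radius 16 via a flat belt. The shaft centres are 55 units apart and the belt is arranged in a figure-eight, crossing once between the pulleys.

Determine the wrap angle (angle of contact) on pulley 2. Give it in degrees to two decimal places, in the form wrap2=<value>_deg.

wrap2=231.74_deg

crossed belt: β = asin((r1+r2)/C) = asin(24/55) = 25.8721°
wrap1 = wrap2 = π + 2β = 231.7442°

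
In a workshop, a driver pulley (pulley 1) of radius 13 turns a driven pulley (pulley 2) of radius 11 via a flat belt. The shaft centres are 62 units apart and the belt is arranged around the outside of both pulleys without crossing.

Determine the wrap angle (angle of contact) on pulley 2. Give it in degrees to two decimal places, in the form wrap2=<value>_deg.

open belt: β = asin((r2−r1)/C) = asin(-2/62) = -1.8486°
wrap1 = π − 2β = 183.6971°
wrap2 = π + 2β = 176.3029°

wrap2=176.30_deg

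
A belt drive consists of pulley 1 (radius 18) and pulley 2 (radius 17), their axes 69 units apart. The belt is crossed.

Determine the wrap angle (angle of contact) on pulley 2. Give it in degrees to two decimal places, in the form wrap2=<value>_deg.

crossed belt: β = asin((r1+r2)/C) = asin(35/69) = 30.4806°
wrap1 = wrap2 = π + 2β = 240.9612°

wrap2=240.96_deg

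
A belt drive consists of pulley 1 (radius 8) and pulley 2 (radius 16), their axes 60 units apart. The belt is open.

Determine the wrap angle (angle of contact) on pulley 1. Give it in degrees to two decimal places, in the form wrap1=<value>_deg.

wrap1=164.68_deg

open belt: β = asin((r2−r1)/C) = asin(8/60) = 7.6623°
wrap1 = π − 2β = 164.6755°
wrap2 = π + 2β = 195.3245°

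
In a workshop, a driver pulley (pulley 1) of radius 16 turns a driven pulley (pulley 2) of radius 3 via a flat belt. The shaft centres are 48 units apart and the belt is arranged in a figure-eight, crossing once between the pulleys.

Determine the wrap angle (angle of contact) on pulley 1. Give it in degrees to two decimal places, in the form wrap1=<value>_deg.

crossed belt: β = asin((r1+r2)/C) = asin(19/48) = 23.3180°
wrap1 = wrap2 = π + 2β = 226.6359°

wrap1=226.64_deg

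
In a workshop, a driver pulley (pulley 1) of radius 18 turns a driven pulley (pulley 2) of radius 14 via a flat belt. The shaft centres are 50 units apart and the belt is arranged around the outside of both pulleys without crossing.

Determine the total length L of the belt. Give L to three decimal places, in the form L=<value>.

open belt: β = asin((r2−r1)/C) = asin(-4/50) = -4.5886°
wrap1 = π − 2β = 189.1771°
wrap2 = π + 2β = 170.8229°
tangent length = C·cosβ = 49.8397
L = r1·wrap1 + r2·wrap2 + 2·C·cosβ = 18·3.3018 + 14·2.9814 + 2·49.8397 = 200.8511

L=200.851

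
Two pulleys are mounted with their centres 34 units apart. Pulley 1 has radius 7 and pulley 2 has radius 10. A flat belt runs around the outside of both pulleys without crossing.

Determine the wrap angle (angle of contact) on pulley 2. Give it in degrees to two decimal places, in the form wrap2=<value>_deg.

wrap2=190.12_deg

open belt: β = asin((r2−r1)/C) = asin(3/34) = 5.0621°
wrap1 = π − 2β = 169.8758°
wrap2 = π + 2β = 190.1242°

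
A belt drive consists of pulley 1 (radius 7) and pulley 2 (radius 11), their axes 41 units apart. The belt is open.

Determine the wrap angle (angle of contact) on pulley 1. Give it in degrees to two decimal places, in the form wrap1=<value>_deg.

wrap1=168.80_deg

open belt: β = asin((r2−r1)/C) = asin(4/41) = 5.5987°
wrap1 = π − 2β = 168.8025°
wrap2 = π + 2β = 191.1975°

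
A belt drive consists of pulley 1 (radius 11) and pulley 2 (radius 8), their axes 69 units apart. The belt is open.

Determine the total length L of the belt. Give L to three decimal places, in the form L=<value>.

open belt: β = asin((r2−r1)/C) = asin(-3/69) = -2.4919°
wrap1 = π − 2β = 184.9838°
wrap2 = π + 2β = 175.0162°
tangent length = C·cosβ = 68.9348
L = r1·wrap1 + r2·wrap2 + 2·C·cosβ = 11·3.2286 + 8·3.0546 + 2·68.9348 = 197.8207

L=197.821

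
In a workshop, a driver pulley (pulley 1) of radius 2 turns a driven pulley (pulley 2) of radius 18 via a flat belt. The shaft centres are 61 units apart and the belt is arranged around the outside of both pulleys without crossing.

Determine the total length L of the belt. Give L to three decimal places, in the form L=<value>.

open belt: β = asin((r2−r1)/C) = asin(16/61) = 15.2063°
wrap1 = π − 2β = 149.5874°
wrap2 = π + 2β = 210.4126°
tangent length = C·cosβ = 58.8643
L = r1·wrap1 + r2·wrap2 + 2·C·cosβ = 2·2.6108 + 18·3.6724 + 2·58.8643 = 189.0531

L=189.053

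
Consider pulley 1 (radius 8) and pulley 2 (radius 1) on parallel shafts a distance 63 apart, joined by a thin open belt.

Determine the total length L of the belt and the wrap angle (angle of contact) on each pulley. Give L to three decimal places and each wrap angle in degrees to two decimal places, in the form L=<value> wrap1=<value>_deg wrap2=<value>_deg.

L=155.053 wrap1=192.76_deg wrap2=167.24_deg

open belt: β = asin((r2−r1)/C) = asin(-7/63) = -6.3794°
wrap1 = π − 2β = 192.7587°
wrap2 = π + 2β = 167.2413°
tangent length = C·cosβ = 62.6099
L = r1·wrap1 + r2·wrap2 + 2·C·cosβ = 8·3.3643 + 1·2.9189 + 2·62.6099 = 155.0529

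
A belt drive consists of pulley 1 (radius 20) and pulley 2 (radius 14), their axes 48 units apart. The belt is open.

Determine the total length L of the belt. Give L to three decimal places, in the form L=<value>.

L=203.565

open belt: β = asin((r2−r1)/C) = asin(-6/48) = -7.1808°
wrap1 = π − 2β = 194.3615°
wrap2 = π + 2β = 165.6385°
tangent length = C·cosβ = 47.6235
L = r1·wrap1 + r2·wrap2 + 2·C·cosβ = 20·3.3922 + 14·2.8909 + 2·47.6235 = 203.5651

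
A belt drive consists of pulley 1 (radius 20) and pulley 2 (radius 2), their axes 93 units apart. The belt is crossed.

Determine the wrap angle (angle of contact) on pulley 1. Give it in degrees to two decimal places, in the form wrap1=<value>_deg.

crossed belt: β = asin((r1+r2)/C) = asin(22/93) = 13.6835°
wrap1 = wrap2 = π + 2β = 207.3671°

wrap1=207.37_deg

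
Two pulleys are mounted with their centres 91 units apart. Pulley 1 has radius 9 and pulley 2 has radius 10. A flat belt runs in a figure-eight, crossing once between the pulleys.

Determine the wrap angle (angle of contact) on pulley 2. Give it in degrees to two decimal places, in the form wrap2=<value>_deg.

crossed belt: β = asin((r1+r2)/C) = asin(19/91) = 12.0515°
wrap1 = wrap2 = π + 2β = 204.1030°

wrap2=204.10_deg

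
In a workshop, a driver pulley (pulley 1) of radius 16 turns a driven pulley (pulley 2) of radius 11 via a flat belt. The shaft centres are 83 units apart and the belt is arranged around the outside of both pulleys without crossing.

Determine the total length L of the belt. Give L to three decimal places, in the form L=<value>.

open belt: β = asin((r2−r1)/C) = asin(-5/83) = -3.4536°
wrap1 = π − 2β = 186.9073°
wrap2 = π + 2β = 173.0927°
tangent length = C·cosβ = 82.8493
L = r1·wrap1 + r2·wrap2 + 2·C·cosβ = 16·3.2621 + 11·3.0210 + 2·82.8493 = 251.1243

L=251.124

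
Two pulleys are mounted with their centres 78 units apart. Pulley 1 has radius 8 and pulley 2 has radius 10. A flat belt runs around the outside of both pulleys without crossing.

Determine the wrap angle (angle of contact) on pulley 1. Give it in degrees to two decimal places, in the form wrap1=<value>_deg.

wrap1=177.06_deg

open belt: β = asin((r2−r1)/C) = asin(2/78) = 1.4693°
wrap1 = π − 2β = 177.0614°
wrap2 = π + 2β = 182.9386°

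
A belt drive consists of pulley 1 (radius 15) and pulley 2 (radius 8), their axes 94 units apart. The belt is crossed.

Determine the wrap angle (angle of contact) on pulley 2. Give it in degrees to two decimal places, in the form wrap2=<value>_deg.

crossed belt: β = asin((r1+r2)/C) = asin(23/94) = 14.1630°
wrap1 = wrap2 = π + 2β = 208.3259°

wrap2=208.33_deg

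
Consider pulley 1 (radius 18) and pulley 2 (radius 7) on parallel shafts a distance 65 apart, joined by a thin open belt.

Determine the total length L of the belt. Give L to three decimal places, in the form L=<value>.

L=210.406

open belt: β = asin((r2−r1)/C) = asin(-11/65) = -9.7431°
wrap1 = π − 2β = 199.4862°
wrap2 = π + 2β = 160.5138°
tangent length = C·cosβ = 64.0625
L = r1·wrap1 + r2·wrap2 + 2·C·cosβ = 18·3.4817 + 7·2.8015 + 2·64.0625 = 210.4058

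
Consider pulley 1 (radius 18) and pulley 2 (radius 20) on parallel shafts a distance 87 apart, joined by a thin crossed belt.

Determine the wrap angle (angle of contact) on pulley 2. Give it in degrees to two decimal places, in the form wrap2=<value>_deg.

crossed belt: β = asin((r1+r2)/C) = asin(38/87) = 25.8987°
wrap1 = wrap2 = π + 2β = 231.7974°

wrap2=231.80_deg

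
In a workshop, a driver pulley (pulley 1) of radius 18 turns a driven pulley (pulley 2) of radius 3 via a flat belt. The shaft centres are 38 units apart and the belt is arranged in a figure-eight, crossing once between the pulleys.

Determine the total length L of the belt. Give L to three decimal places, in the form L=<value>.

crossed belt: β = asin((r1+r2)/C) = asin(21/38) = 33.5477°
wrap1 = wrap2 = π + 2β = 247.0955°
tangent length = C·cosβ = 31.6702
L = (r1+r2)·wrap + 2·C·cosβ = 21·4.3126 + 2·31.6702 = 153.9056

L=153.906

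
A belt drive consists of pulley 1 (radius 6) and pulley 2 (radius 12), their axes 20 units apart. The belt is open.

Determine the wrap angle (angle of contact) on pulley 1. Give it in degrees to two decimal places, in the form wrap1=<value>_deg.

wrap1=145.08_deg

open belt: β = asin((r2−r1)/C) = asin(6/20) = 17.4576°
wrap1 = π − 2β = 145.0848°
wrap2 = π + 2β = 214.9152°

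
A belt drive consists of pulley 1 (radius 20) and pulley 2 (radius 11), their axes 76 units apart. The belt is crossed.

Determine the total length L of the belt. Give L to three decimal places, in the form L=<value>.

L=262.219

crossed belt: β = asin((r1+r2)/C) = asin(31/76) = 24.0727°
wrap1 = wrap2 = π + 2β = 228.1453°
tangent length = C·cosβ = 69.3902
L = (r1+r2)·wrap + 2·C·cosβ = 31·3.9819 + 2·69.3902 = 262.2189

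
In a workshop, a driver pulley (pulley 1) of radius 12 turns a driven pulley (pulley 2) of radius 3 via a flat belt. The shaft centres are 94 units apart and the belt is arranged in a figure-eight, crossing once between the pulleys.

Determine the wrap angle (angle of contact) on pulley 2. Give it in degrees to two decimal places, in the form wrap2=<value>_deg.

wrap2=198.36_deg

crossed belt: β = asin((r1+r2)/C) = asin(15/94) = 9.1822°
wrap1 = wrap2 = π + 2β = 198.3644°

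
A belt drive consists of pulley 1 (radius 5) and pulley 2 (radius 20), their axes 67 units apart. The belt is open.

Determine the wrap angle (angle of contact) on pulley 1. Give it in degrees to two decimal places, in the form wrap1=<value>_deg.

wrap1=154.13_deg

open belt: β = asin((r2−r1)/C) = asin(15/67) = 12.9371°
wrap1 = π − 2β = 154.1259°
wrap2 = π + 2β = 205.8741°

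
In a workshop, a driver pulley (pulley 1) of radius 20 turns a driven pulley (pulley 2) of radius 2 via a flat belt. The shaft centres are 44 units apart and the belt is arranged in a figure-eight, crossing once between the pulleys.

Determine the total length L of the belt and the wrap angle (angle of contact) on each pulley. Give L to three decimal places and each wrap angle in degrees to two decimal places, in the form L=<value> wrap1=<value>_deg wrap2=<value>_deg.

crossed belt: β = asin((r1+r2)/C) = asin(22/44) = 30.0000°
wrap1 = wrap2 = π + 2β = 240.0000°
tangent length = C·cosβ = 38.1051
L = (r1+r2)·wrap + 2·C·cosβ = 22·4.1888 + 2·38.1051 = 168.3636

L=168.364 wrap1=240.00_deg wrap2=240.00_deg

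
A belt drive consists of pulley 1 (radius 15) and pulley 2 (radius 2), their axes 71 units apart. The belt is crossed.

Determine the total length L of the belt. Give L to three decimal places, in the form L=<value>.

L=199.497

crossed belt: β = asin((r1+r2)/C) = asin(17/71) = 13.8533°
wrap1 = wrap2 = π + 2β = 207.7066°
tangent length = C·cosβ = 68.9348
L = (r1+r2)·wrap + 2·C·cosβ = 17·3.6252 + 2·68.9348 = 199.4973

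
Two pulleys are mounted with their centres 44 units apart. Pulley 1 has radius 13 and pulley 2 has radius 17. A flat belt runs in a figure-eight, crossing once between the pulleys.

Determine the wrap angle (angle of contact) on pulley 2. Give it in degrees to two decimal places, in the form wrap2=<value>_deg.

wrap2=265.97_deg

crossed belt: β = asin((r1+r2)/C) = asin(30/44) = 42.9859°
wrap1 = wrap2 = π + 2β = 265.9718°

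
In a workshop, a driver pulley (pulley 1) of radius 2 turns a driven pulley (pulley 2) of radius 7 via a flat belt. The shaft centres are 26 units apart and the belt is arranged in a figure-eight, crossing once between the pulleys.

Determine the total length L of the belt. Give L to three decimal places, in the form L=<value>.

L=83.422

crossed belt: β = asin((r1+r2)/C) = asin(9/26) = 20.2522°
wrap1 = wrap2 = π + 2β = 220.5045°
tangent length = C·cosβ = 24.3926
L = (r1+r2)·wrap + 2·C·cosβ = 9·3.8485 + 2·24.3926 = 83.4220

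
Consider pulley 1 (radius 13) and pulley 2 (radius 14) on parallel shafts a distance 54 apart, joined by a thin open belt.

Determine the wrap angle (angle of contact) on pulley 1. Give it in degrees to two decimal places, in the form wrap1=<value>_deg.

wrap1=177.88_deg

open belt: β = asin((r2−r1)/C) = asin(1/54) = 1.0611°
wrap1 = π − 2β = 177.8778°
wrap2 = π + 2β = 182.1222°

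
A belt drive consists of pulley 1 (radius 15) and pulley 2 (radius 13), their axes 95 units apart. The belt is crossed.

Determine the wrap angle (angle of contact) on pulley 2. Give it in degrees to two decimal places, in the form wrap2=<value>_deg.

crossed belt: β = asin((r1+r2)/C) = asin(28/95) = 17.1418°
wrap1 = wrap2 = π + 2β = 214.2835°

wrap2=214.28_deg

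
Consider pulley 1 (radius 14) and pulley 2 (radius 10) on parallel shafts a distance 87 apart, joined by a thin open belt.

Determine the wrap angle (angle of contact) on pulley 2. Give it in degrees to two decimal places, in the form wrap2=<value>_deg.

wrap2=174.73_deg

open belt: β = asin((r2−r1)/C) = asin(-4/87) = -2.6352°
wrap1 = π − 2β = 185.2704°
wrap2 = π + 2β = 174.7296°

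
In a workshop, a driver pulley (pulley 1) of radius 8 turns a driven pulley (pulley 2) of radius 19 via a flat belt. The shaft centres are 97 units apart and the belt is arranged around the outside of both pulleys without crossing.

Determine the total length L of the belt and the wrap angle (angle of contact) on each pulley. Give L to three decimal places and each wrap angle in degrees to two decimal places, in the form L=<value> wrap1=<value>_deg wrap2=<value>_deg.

open belt: β = asin((r2−r1)/C) = asin(11/97) = 6.5115°
wrap1 = π − 2β = 166.9771°
wrap2 = π + 2β = 193.0229°
tangent length = C·cosβ = 96.3743
L = r1·wrap1 + r2·wrap2 + 2·C·cosβ = 8·2.9143 + 19·3.3689 + 2·96.3743 = 280.0718

L=280.072 wrap1=166.98_deg wrap2=193.02_deg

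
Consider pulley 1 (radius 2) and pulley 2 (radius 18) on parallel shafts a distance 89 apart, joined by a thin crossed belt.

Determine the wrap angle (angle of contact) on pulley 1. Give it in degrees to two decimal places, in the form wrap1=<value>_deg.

wrap1=205.97_deg

crossed belt: β = asin((r1+r2)/C) = asin(20/89) = 12.9864°
wrap1 = wrap2 = π + 2β = 205.9727°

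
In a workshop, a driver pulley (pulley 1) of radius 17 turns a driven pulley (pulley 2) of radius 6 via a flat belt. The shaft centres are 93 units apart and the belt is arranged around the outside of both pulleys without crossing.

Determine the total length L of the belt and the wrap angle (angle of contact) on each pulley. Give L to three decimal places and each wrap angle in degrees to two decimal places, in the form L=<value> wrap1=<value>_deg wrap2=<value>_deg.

open belt: β = asin((r2−r1)/C) = asin(-11/93) = -6.7928°
wrap1 = π − 2β = 193.5856°
wrap2 = π + 2β = 166.4144°
tangent length = C·cosβ = 92.3472
L = r1·wrap1 + r2·wrap2 + 2·C·cosβ = 17·3.3787 + 6·2.9045 + 2·92.3472 = 259.5592

L=259.559 wrap1=193.59_deg wrap2=166.41_deg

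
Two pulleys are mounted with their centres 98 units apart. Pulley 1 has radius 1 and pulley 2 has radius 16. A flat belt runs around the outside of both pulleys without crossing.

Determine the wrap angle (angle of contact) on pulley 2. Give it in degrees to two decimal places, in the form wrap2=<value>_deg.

wrap2=197.61_deg

open belt: β = asin((r2−r1)/C) = asin(15/98) = 8.8044°
wrap1 = π − 2β = 162.3913°
wrap2 = π + 2β = 197.6087°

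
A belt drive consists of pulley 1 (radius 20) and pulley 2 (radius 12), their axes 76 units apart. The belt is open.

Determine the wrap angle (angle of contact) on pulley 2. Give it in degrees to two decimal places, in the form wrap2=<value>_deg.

open belt: β = asin((r2−r1)/C) = asin(-8/76) = -6.0423°
wrap1 = π − 2β = 192.0847°
wrap2 = π + 2β = 167.9153°

wrap2=167.92_deg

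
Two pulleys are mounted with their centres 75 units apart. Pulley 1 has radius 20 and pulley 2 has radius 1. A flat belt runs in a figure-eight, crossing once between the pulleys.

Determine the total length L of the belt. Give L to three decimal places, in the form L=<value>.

L=221.893

crossed belt: β = asin((r1+r2)/C) = asin(21/75) = 16.2602°
wrap1 = wrap2 = π + 2β = 212.5204°
tangent length = C·cosβ = 72.0000
L = (r1+r2)·wrap + 2·C·cosβ = 21·3.7092 + 2·72.0000 = 221.8928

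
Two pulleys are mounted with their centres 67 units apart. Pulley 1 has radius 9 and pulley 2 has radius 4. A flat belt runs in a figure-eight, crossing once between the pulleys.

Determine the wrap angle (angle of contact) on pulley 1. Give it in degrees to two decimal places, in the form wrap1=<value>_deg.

wrap1=202.38_deg

crossed belt: β = asin((r1+r2)/C) = asin(13/67) = 11.1881°
wrap1 = wrap2 = π + 2β = 202.3761°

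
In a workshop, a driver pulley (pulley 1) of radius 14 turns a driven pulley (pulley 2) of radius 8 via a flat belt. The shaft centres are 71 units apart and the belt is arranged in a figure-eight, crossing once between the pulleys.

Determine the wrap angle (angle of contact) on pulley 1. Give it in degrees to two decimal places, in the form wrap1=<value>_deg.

wrap1=216.10_deg

crossed belt: β = asin((r1+r2)/C) = asin(22/71) = 18.0507°
wrap1 = wrap2 = π + 2β = 216.1015°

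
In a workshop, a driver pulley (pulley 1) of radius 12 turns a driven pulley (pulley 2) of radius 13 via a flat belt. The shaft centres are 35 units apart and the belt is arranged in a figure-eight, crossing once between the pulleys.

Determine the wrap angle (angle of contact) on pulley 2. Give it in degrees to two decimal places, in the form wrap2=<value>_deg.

crossed belt: β = asin((r1+r2)/C) = asin(25/35) = 45.5847°
wrap1 = wrap2 = π + 2β = 271.1694°

wrap2=271.17_deg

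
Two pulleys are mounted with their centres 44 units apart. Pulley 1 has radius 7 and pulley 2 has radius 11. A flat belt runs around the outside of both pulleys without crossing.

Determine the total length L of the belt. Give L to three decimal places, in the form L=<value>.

L=144.913

open belt: β = asin((r2−r1)/C) = asin(4/44) = 5.2159°
wrap1 = π − 2β = 169.5682°
wrap2 = π + 2β = 190.4318°
tangent length = C·cosβ = 43.8178
L = r1·wrap1 + r2·wrap2 + 2·C·cosβ = 7·2.9595 + 11·3.3237 + 2·43.8178 = 144.9126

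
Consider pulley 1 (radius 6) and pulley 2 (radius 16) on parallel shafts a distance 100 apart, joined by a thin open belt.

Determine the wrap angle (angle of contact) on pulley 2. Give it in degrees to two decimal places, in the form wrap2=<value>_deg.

wrap2=191.48_deg

open belt: β = asin((r2−r1)/C) = asin(10/100) = 5.7392°
wrap1 = π − 2β = 168.5217°
wrap2 = π + 2β = 191.4783°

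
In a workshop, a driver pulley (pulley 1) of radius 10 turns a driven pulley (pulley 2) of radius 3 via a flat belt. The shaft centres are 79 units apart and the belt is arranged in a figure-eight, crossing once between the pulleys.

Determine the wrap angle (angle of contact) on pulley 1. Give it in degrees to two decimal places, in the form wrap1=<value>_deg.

crossed belt: β = asin((r1+r2)/C) = asin(13/79) = 9.4715°
wrap1 = wrap2 = π + 2β = 198.9430°

wrap1=198.94_deg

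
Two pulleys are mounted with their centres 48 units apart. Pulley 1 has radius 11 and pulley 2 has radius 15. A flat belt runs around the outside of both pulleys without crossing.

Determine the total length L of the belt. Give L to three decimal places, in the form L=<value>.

L=178.015

open belt: β = asin((r2−r1)/C) = asin(4/48) = 4.7802°
wrap1 = π − 2β = 170.4396°
wrap2 = π + 2β = 189.5604°
tangent length = C·cosβ = 47.8330
L = r1·wrap1 + r2·wrap2 + 2·C·cosβ = 11·2.9747 + 15·3.3085 + 2·47.8330 = 178.0149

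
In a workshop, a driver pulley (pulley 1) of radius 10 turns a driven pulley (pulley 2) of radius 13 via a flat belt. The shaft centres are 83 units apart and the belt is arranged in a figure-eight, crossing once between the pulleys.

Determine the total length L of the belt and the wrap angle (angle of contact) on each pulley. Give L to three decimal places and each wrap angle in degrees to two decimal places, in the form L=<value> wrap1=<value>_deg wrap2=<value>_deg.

L=244.672 wrap1=212.18_deg wrap2=212.18_deg

crossed belt: β = asin((r1+r2)/C) = asin(23/83) = 16.0877°
wrap1 = wrap2 = π + 2β = 212.1754°
tangent length = C·cosβ = 79.7496
L = (r1+r2)·wrap + 2·C·cosβ = 23·3.7032 + 2·79.7496 = 244.6719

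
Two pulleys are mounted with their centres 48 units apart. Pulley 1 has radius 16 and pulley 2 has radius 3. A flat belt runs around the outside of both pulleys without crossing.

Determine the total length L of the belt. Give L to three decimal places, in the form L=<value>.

L=159.233

open belt: β = asin((r2−r1)/C) = asin(-13/48) = -15.7139°
wrap1 = π − 2β = 211.4277°
wrap2 = π + 2β = 148.5723°
tangent length = C·cosβ = 46.2061
L = r1·wrap1 + r2·wrap2 + 2·C·cosβ = 16·3.6901 + 3·2.5931 + 2·46.2061 = 159.2331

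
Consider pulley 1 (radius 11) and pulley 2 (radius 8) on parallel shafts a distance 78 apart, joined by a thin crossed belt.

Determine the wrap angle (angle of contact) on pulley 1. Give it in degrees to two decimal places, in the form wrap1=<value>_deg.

crossed belt: β = asin((r1+r2)/C) = asin(19/78) = 14.0985°
wrap1 = wrap2 = π + 2β = 208.1970°

wrap1=208.20_deg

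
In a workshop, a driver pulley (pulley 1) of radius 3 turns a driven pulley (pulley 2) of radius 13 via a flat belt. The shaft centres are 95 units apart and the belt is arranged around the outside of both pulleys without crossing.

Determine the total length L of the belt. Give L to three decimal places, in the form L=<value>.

open belt: β = asin((r2−r1)/C) = asin(10/95) = 6.0423°
wrap1 = π − 2β = 167.9153°
wrap2 = π + 2β = 192.0847°
tangent length = C·cosβ = 94.4722
L = r1·wrap1 + r2·wrap2 + 2·C·cosβ = 3·2.9307 + 13·3.3525 + 2·94.4722 = 241.3191

L=241.319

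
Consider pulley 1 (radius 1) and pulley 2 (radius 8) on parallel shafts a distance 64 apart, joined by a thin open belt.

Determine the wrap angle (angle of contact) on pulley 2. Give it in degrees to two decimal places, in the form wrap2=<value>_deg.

wrap2=192.56_deg

open belt: β = asin((r2−r1)/C) = asin(7/64) = 6.2793°
wrap1 = π − 2β = 167.4414°
wrap2 = π + 2β = 192.5586°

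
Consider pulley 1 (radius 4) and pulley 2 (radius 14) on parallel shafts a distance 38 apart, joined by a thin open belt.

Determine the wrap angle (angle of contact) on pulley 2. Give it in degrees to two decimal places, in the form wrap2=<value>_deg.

open belt: β = asin((r2−r1)/C) = asin(10/38) = 15.2575°
wrap1 = π − 2β = 149.4850°
wrap2 = π + 2β = 210.5150°

wrap2=210.52_deg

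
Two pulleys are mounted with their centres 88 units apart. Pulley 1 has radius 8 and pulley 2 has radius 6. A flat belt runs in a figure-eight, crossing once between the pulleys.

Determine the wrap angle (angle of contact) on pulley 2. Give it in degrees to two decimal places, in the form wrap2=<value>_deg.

wrap2=198.31_deg

crossed belt: β = asin((r1+r2)/C) = asin(14/88) = 9.1541°
wrap1 = wrap2 = π + 2β = 198.3083°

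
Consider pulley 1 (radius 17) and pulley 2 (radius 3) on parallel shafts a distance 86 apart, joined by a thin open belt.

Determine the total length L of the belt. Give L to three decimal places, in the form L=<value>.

L=237.116

open belt: β = asin((r2−r1)/C) = asin(-14/86) = -9.3689°
wrap1 = π − 2β = 198.7378°
wrap2 = π + 2β = 161.2622°
tangent length = C·cosβ = 84.8528
L = r1·wrap1 + r2·wrap2 + 2·C·cosβ = 17·3.4686 + 3·2.8146 + 2·84.8528 = 237.1160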